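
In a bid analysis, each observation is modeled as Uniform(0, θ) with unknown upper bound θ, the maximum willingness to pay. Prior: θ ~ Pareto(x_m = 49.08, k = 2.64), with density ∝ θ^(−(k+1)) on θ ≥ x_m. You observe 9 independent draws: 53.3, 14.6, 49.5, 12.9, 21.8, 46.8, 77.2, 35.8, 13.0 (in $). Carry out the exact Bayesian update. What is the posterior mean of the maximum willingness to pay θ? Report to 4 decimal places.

84.4556

A Pareto(scale x_m, shape k) prior on the upper bound θ of Uniform(0, θ) is conjugate: posterior is Pareto(max(x_m, max xᵢ), k + n).
Sample maximum = 77.2; prior scale x_m = 49.08 → posterior scale = max = 77.20.
Posterior shape = 2.64 + 9 = 11.64.
E[θ|data] = k·x_m/(k−1) = 11.64·77.20/10.64 = 84.4556.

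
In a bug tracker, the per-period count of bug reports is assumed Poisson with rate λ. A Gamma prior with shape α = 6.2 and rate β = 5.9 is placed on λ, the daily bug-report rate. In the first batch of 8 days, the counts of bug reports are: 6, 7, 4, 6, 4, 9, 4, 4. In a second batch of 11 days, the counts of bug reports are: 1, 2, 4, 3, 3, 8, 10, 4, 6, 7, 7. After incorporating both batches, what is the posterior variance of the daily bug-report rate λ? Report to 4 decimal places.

With a Gamma(shape α, rate β) prior, the Poisson likelihood is conjugate: the posterior is Gamma(α + ΣXᵢ, β + n).
Batch 1: sum of counts S = 44 over n = 8 days.
After batch 1: Gamma(α+S, β+n) = Gamma(6.2+44, 5.9+8) = Gamma(50.2, 13.9).
Batch 2: sum of counts S = 55 over n = 11 days.
After batch 2: Gamma(α+S, β+n) = Gamma(50.2+55, 13.9+11) = Gamma(105.2, 24.9).
Var = α/β² = 105.2/24.9² = 0.1697.

0.1697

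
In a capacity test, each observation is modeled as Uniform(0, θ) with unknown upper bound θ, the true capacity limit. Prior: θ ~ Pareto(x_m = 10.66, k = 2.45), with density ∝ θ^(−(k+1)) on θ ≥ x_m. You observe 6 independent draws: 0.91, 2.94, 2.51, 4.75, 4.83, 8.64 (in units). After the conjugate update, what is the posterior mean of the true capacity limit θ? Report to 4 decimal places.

A Pareto(scale x_m, shape k) prior on the upper bound θ of Uniform(0, θ) is conjugate: posterior is Pareto(max(x_m, max xᵢ), k + n).
Sample maximum = 8.64; prior scale x_m = 10.66 → posterior scale = max = 10.66.
Posterior shape = 2.45 + 6 = 8.45.
E[θ|data] = k·x_m/(k−1) = 8.45·10.66/7.45 = 12.0909.

12.0909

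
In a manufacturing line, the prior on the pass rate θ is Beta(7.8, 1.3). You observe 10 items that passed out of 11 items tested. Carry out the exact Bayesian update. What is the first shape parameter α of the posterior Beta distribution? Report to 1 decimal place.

The Beta prior is conjugate to a Binomial/Bernoulli likelihood; the update adds successes to α and failures to β.
Posterior: Beta(α+k, β+n−k) = Beta(7.8+10, 1.3+1) = Beta(17.8, 2.3).
Posterior α = 17.8.

17.8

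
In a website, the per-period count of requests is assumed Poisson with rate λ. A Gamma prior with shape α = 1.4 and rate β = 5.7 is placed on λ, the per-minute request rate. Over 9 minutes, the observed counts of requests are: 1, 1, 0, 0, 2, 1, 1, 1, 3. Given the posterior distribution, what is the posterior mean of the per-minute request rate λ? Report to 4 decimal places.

With a Gamma(shape α, rate β) prior, the Poisson likelihood is conjugate: the posterior is Gamma(α + ΣXᵢ, β + n).
Sum of counts S = 10 over n = 9 minutes.
Posterior: Gamma(α+S, β+n) = Gamma(1.4+10, 5.7+9) = Gamma(11.4, 14.7).
Posterior mean = α/β = 11.4/14.7 = 0.7755.

0.7755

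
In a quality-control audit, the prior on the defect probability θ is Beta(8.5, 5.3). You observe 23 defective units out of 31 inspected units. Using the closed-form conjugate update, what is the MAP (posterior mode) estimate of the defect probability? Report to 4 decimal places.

0.7126

The Beta prior is conjugate to a Binomial/Bernoulli likelihood; the update adds successes to α and failures to β.
Posterior: Beta(α+k, β+n−k) = Beta(8.5+23, 5.3+8) = Beta(31.5, 13.3).
Mode of Beta(a,b) for a,b>1 is (a−1)/(a+b−2) = 30.5/42.8 = 0.7126.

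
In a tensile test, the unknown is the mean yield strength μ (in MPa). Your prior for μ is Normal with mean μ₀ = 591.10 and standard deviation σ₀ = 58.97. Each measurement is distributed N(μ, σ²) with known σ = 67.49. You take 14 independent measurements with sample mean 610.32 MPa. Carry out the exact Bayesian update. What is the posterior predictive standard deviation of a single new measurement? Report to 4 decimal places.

69.6593

For Normal data with known variance σ², a Normal(μ₀, σ₀²) prior on μ is conjugate. Posterior precision = 1/σ₀² + n/σ²; posterior mean is the precision-weighted average of μ₀ and x̄.
σ₀² = 58.97² = 3477.4609, σ² = 67.49² = 4554.9001; σ² + n·σ₀² = 4554.9001 + 14·3477.4609 = 53239.3527.
Posterior precision = 1/σ₀² + n/σ² = 1/3477.4609 + 14/4554.9001 = (σ² + n·σ₀²)/(σ₀²σ²) = 53239.3527/(3477.4609·4554.9001); posterior variance σₙ² = σ₀²σ²/(σ² + n·σ₀²) = 3477.4609·4554.9001/53239.3527 = 297.514643.
Predictive variance for one new observation = σₙ² + σ² = 3477.4609·4554.9001/53239.3527 + 4554.9001 = σ²·(σ₀² + 53239.3527)/53239.3527 = 4554.9001·56716.8136/53239.3527 = 4852.414743; SD = √(4554.9001·56716.8136/53239.3527) = 69.6593.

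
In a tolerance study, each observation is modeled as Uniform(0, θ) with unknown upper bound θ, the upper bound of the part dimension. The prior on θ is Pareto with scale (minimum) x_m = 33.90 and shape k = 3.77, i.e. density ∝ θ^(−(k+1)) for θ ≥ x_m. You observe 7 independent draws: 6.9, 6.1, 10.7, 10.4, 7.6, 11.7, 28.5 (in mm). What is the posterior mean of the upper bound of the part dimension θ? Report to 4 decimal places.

37.3698

A Pareto(scale x_m, shape k) prior on the upper bound θ of Uniform(0, θ) is conjugate: posterior is Pareto(max(x_m, max xᵢ), k + n).
Sample maximum = 28.5; prior scale x_m = 33.90 → posterior scale = max = 33.90.
Posterior shape = 3.77 + 7 = 10.77.
E[θ|data] = k·x_m/(k−1) = 10.77·33.90/9.77 = 37.3698.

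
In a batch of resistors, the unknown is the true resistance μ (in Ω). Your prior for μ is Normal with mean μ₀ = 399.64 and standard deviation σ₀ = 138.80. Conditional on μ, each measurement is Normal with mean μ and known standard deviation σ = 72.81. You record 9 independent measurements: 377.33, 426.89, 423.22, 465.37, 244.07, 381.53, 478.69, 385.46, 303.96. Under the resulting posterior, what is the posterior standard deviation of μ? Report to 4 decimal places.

For Normal data with known variance σ², a Normal(μ₀, σ₀²) prior on μ is conjugate. Posterior precision = 1/σ₀² + n/σ²; posterior mean is the precision-weighted average of μ₀ and x̄.
σ₀² = 138.80² = 19265.44, σ² = 72.81² = 5301.2961; σ² + n·σ₀² = 5301.2961 + 9·19265.44 = 178690.2561.
Posterior precision = 1/σ₀² + n/σ² = 1/19265.44 + 9/5301.2961 = (σ² + n·σ₀²)/(σ₀²σ²) = 178690.2561/(19265.44·5301.2961); posterior variance σₙ² = σ₀²σ²/(σ² + n·σ₀²) = 19265.44·5301.2961/178690.2561 = 571.557757.
Posterior SD = √σₙ² = √(19265.44·5301.2961/178690.2561) = 23.9073.

23.9073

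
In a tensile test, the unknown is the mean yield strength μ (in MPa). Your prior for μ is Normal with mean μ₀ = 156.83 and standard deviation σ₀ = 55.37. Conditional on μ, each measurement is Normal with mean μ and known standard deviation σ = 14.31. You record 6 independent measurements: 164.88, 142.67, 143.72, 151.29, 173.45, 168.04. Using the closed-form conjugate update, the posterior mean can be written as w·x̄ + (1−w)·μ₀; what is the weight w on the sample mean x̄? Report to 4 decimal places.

0.9890

For Normal data with known variance σ², a Normal(μ₀, σ₀²) prior on μ is conjugate. Posterior precision = 1/σ₀² + n/σ²; posterior mean is the precision-weighted average of μ₀ and x̄.
σ₀² = 55.37² = 3065.8369, σ² = 14.31² = 204.7761. Prior precision 1/σ₀² = 1/3065.8369; data precision n/σ² = 6/204.7761.
w = (n/σ²)/(1/σ₀² + n/σ²) = n·σ₀²/(σ² + n·σ₀²) = 6·3065.8369/(204.7761 + 6·3065.8369) = 18395.0214/18599.7975 = 0.9890.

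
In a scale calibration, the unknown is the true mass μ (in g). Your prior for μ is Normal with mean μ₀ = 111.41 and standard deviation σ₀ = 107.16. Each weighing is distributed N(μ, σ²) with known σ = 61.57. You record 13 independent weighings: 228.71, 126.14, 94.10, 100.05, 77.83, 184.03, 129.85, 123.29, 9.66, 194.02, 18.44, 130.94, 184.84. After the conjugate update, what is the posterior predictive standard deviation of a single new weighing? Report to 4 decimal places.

For Normal data with known variance σ², a Normal(μ₀, σ₀²) prior on μ is conjugate. Posterior precision = 1/σ₀² + n/σ²; posterior mean is the precision-weighted average of μ₀ and x̄.
σ₀² = 107.16² = 11483.2656, σ² = 61.57² = 3790.8649; σ² + n·σ₀² = 3790.8649 + 13·11483.2656 = 153073.3177.
Posterior precision = 1/σ₀² + n/σ² = 1/11483.2656 + 13/3790.8649 = (σ² + n·σ₀²)/(σ₀²σ²) = 153073.3177/(11483.2656·3790.8649); posterior variance σₙ² = σ₀²σ²/(σ² + n·σ₀²) = 11483.2656·3790.8649/153073.3177 = 284.383387.
Predictive variance for one new observation = σₙ² + σ² = 11483.2656·3790.8649/153073.3177 + 3790.8649 = σ²·(σ₀² + 153073.3177)/153073.3177 = 3790.8649·164556.5833/153073.3177 = 4075.248287; SD = √(3790.8649·164556.5833/153073.3177) = 63.8377.

63.8377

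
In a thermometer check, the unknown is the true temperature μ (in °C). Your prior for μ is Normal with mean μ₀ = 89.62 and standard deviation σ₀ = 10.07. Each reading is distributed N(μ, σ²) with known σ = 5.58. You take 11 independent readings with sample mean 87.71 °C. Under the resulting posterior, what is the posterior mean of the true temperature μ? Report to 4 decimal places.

For Normal data with known variance σ², a Normal(μ₀, σ₀²) prior on μ is conjugate. Posterior precision = 1/σ₀² + n/σ²; posterior mean is the precision-weighted average of μ₀ and x̄.
n·x̄ = 11·87.71 = 964.81.
σ₀² = 10.07² = 101.4049, σ² = 5.58² = 31.1364; σ² + n·σ₀² = 31.1364 + 11·101.4049 = 1146.5903.
Posterior mean = (μ₀/σ₀² + n·x̄/σ²)/(1/σ₀² + n/σ²) = (σ²·μ₀ + σ₀²·n·x̄)/(σ² + n·σ₀²) = (31.1364·89.62 + 101.4049·964.81)/1146.5903 = 100626.905737/1146.5903 = 87.7619.

87.7619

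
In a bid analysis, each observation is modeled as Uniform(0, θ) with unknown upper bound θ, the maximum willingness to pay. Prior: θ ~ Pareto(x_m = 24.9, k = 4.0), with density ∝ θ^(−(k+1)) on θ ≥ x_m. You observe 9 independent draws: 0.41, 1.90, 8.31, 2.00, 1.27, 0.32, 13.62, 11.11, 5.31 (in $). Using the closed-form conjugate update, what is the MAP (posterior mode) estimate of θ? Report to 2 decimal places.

24.90

A Pareto(scale x_m, shape k) prior on the upper bound θ of Uniform(0, θ) is conjugate: posterior is Pareto(max(x_m, max xᵢ), k + n).
Sample maximum = 13.62; prior scale x_m = 24.9 → posterior scale = max = 24.90.
Posterior shape = 4.0 + 9 = 13.0.
The Pareto density is decreasing on [x_m, ∞), so the mode is x_m = 24.90.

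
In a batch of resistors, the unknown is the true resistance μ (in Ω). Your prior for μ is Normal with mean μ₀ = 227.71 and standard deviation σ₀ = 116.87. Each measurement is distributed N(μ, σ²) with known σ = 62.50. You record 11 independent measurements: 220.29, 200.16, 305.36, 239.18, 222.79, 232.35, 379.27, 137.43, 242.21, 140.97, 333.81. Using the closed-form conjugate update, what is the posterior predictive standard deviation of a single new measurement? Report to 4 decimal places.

65.2102

For Normal data with known variance σ², a Normal(μ₀, σ₀²) prior on μ is conjugate. Posterior precision = 1/σ₀² + n/σ²; posterior mean is the precision-weighted average of μ₀ and x̄.
σ₀² = 116.87² = 13658.5969, σ² = 62.50² = 3906.25; σ² + n·σ₀² = 3906.25 + 11·13658.5969 = 154150.8159.
Posterior precision = 1/σ₀² + n/σ² = 1/13658.5969 + 11/3906.25 = (σ² + n·σ₀²)/(σ₀²σ²) = 154150.8159/(13658.5969·3906.25); posterior variance σₙ² = σ₀²σ²/(σ² + n·σ₀²) = 13658.5969·3906.25/154150.8159 = 346.114899.
Predictive variance for one new observation = σₙ² + σ² = 13658.5969·3906.25/154150.8159 + 3906.25 = σ²·(σ₀² + 154150.8159)/154150.8159 = 3906.25·167809.4128/154150.8159 = 4252.364899; SD = √(3906.25·167809.4128/154150.8159) = 65.2102.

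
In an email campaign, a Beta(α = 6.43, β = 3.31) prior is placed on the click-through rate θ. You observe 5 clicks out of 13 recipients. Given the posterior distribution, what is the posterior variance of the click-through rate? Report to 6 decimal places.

The Beta prior is conjugate to a Binomial/Bernoulli likelihood; the update adds successes to α and failures to β.
Posterior: Beta(α+k, β+n−k) = Beta(6.43+5, 3.31+8) = Beta(11.43, 11.31).
Var = αβ/((α+β)²(α+β+1)) = 11.43·11.31/(22.74²·23.74) = 0.010530.

0.010530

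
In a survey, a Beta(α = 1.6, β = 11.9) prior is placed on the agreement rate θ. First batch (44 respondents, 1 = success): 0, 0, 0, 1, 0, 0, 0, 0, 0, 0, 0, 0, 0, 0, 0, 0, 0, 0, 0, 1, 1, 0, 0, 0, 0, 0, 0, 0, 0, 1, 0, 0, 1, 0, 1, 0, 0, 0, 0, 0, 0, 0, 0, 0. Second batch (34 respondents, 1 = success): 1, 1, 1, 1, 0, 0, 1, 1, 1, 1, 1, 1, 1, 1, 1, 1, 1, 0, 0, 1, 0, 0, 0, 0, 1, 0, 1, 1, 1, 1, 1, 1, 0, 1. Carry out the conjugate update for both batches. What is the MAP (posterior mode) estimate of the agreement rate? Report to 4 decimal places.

The Beta prior is conjugate to a Binomial/Bernoulli likelihood; the update adds successes to α and failures to β.
After batch 1: Beta(1.6+6, 11.9+38) = Beta(7.6, 49.9).
After batch 2: Beta(7.6+24, 49.9+10) = Beta(31.6, 59.9).
Mode of Beta(a,b) for a,b>1 is (a−1)/(a+b−2) = 30.6/89.5 = 0.3419.

0.3419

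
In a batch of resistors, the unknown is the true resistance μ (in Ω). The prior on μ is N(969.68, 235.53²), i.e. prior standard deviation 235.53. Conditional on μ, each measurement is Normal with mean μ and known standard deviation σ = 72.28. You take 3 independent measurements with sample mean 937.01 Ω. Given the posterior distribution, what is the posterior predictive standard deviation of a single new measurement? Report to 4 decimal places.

For Normal data with known variance σ², a Normal(μ₀, σ₀²) prior on μ is conjugate. Posterior precision = 1/σ₀² + n/σ²; posterior mean is the precision-weighted average of μ₀ and x̄.
σ₀² = 235.53² = 55474.3809, σ² = 72.28² = 5224.3984; σ² + n·σ₀² = 5224.3984 + 3·55474.3809 = 171647.5411.
Posterior precision = 1/σ₀² + n/σ² = 1/55474.3809 + 3/5224.3984 = (σ² + n·σ₀²)/(σ₀²σ²) = 171647.5411/(55474.3809·5224.3984); posterior variance σₙ² = σ₀²σ²/(σ² + n·σ₀²) = 55474.3809·5224.3984/171647.5411 = 1688.461512.
Predictive variance for one new observation = σₙ² + σ² = 55474.3809·5224.3984/171647.5411 + 5224.3984 = σ²·(σ₀² + 171647.5411)/171647.5411 = 5224.3984·227121.922/171647.5411 = 6912.859912; SD = √(5224.3984·227121.922/171647.5411) = 83.1436.

83.1436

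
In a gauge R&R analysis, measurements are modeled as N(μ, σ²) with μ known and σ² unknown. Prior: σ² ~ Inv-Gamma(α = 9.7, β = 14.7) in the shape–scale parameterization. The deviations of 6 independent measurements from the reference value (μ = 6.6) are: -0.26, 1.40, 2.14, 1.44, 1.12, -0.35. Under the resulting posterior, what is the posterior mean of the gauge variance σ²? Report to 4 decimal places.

With known mean μ and an Inverse-Gamma(α, β) prior on σ², the Normal likelihood is conjugate: posterior is Inv-Gamma(α + n/2, β + Σ(xᵢ−μ)²/2).
Σ(xᵢ−μ)² = (-0.26)² + (1.40)² + (2.14)² + (1.44)² + (1.12)² + (-0.35)² = 10.0577.
Posterior: Inv-Gamma(9.7 + 6/2, 14.7 + 10.0577/2) = Inv-Gamma(12.70, 19.72885).
E[σ²|data] = β/(α−1) = 19.72885/11.70 = 1.6862.

1.6862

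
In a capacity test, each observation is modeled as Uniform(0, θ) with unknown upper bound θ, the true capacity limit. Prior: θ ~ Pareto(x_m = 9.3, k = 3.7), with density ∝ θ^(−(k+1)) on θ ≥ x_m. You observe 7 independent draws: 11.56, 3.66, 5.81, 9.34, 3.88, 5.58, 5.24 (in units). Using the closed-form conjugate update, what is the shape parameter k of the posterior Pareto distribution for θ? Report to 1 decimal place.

10.7

A Pareto(scale x_m, shape k) prior on the upper bound θ of Uniform(0, θ) is conjugate: posterior is Pareto(max(x_m, max xᵢ), k + n).
Sample maximum = 11.56; prior scale x_m = 9.3 → posterior scale = max = 11.56.
Posterior shape = 3.7 + 7 = 10.7.
Posterior shape k = 10.7.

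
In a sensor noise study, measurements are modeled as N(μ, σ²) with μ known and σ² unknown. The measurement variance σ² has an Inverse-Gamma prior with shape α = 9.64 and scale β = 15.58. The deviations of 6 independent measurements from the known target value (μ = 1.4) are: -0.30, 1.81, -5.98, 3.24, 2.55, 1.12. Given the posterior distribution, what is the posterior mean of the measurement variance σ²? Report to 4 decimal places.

3.8033

With known mean μ and an Inverse-Gamma(α, β) prior on σ², the Normal likelihood is conjugate: posterior is Inv-Gamma(α + n/2, β + Σ(xᵢ−μ)²/2).
Σ(xᵢ−μ)² = (-0.30)² + (1.81)² + (-5.98)² + (3.24)² + (2.55)² + (1.12)² = 57.3810.
Posterior: Inv-Gamma(9.64 + 6/2, 15.58 + 57.3810/2) = Inv-Gamma(12.64, 44.27050).
E[σ²|data] = β/(α−1) = 44.27050/11.64 = 3.8033.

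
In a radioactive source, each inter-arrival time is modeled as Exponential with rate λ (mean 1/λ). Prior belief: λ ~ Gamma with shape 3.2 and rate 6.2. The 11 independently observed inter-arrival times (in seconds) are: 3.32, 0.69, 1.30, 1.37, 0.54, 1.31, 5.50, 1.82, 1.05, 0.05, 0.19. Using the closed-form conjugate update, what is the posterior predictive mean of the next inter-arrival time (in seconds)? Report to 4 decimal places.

With a Gamma(shape α, rate β) prior on the exponential rate λ, the posterior after n observations with total T = Σxᵢ is Gamma(α+n, β+T).
Sum of observations T = 17.14 seconds; n = 11.
Posterior: Gamma(3.2+11, 6.2+17.14) = Gamma(14.2, 23.34).
The predictive distribution for the next observation is Lomax; its mean is β/(α−1) = 23.34/13.2 = 1.7682.

1.7682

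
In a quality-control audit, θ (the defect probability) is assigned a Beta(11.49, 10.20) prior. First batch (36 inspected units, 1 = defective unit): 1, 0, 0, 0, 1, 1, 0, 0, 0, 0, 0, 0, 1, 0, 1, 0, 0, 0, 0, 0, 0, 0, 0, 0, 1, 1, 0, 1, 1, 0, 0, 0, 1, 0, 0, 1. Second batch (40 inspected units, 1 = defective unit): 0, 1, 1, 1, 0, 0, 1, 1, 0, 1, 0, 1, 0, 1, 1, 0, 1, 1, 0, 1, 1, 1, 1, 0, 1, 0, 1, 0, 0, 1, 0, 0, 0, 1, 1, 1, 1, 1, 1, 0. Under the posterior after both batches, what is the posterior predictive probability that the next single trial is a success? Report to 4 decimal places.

The Beta prior is conjugate to a Binomial/Bernoulli likelihood; the update adds successes to α and failures to β.
After batch 1: Beta(11.49+11, 10.20+25) = Beta(22.49, 35.20).
After batch 2: Beta(22.49+24, 35.20+16) = Beta(46.49, 51.20).
For a single future Bernoulli trial, P(success | data) = α/(α+β) = 0.4759.

0.4759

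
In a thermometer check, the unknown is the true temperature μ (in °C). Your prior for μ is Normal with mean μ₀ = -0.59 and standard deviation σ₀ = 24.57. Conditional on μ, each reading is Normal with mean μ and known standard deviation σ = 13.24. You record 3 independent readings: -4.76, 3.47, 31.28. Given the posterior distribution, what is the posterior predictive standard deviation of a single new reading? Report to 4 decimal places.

For Normal data with known variance σ², a Normal(μ₀, σ₀²) prior on μ is conjugate. Posterior precision = 1/σ₀² + n/σ²; posterior mean is the precision-weighted average of μ₀ and x̄.
σ₀² = 24.57² = 603.6849, σ² = 13.24² = 175.2976; σ² + n·σ₀² = 175.2976 + 3·603.6849 = 1986.3523.
Posterior precision = 1/σ₀² + n/σ² = 1/603.6849 + 3/175.2976 = (σ² + n·σ₀²)/(σ₀²σ²) = 1986.3523/(603.6849·175.2976); posterior variance σₙ² = σ₀²σ²/(σ² + n·σ₀²) = 603.6849·175.2976/1986.3523 = 53.275803.
Predictive variance for one new observation = σₙ² + σ² = 603.6849·175.2976/1986.3523 + 175.2976 = σ²·(σ₀² + 1986.3523)/1986.3523 = 175.2976·2590.0372/1986.3523 = 228.573403; SD = √(175.2976·2590.0372/1986.3523) = 15.1186.

15.1186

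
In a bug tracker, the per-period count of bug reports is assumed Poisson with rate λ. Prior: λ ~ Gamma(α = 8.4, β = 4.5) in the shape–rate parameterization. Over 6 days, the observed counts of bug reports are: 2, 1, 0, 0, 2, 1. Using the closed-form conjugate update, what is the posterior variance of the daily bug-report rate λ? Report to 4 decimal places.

0.1306

With a Gamma(shape α, rate β) prior, the Poisson likelihood is conjugate: the posterior is Gamma(α + ΣXᵢ, β + n).
Sum of counts S = 6 over n = 6 days.
Posterior: Gamma(α+S, β+n) = Gamma(8.4+6, 4.5+6) = Gamma(14.4, 10.5).
Var = α/β² = 14.4/10.5² = 0.1306.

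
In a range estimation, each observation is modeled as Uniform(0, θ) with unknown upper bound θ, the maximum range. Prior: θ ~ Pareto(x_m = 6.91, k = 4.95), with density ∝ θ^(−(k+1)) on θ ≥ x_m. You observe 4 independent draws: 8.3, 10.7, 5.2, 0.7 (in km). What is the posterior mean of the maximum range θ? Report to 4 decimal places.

12.0459

A Pareto(scale x_m, shape k) prior on the upper bound θ of Uniform(0, θ) is conjugate: posterior is Pareto(max(x_m, max xᵢ), k + n).
Sample maximum = 10.7; prior scale x_m = 6.91 → posterior scale = max = 10.70.
Posterior shape = 4.95 + 4 = 8.95.
E[θ|data] = k·x_m/(k−1) = 8.95·10.70/7.95 = 12.0459.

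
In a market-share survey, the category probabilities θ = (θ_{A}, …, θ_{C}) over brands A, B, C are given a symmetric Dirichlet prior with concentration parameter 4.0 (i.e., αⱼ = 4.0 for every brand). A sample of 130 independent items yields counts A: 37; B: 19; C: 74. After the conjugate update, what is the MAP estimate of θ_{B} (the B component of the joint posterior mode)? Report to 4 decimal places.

0.1583

The Dirichlet prior is conjugate to the Multinomial likelihood: each posterior αⱼ = prior αⱼ + observed count nⱼ.
Posterior concentration: (41.0, 23.0, 78.0), total = 142.0.
Joint mode component: (α_{B}−1)/(Σα−K) = 22.0/139.0 = 0.1583.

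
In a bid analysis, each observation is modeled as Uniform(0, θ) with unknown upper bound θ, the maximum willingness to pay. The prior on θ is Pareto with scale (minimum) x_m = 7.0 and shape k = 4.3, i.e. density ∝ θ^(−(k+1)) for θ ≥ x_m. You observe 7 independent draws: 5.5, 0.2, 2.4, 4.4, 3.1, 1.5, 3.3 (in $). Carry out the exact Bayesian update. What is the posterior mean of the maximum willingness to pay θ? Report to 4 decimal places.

7.6796

A Pareto(scale x_m, shape k) prior on the upper bound θ of Uniform(0, θ) is conjugate: posterior is Pareto(max(x_m, max xᵢ), k + n).
Sample maximum = 5.5; prior scale x_m = 7.0 → posterior scale = max = 7.0.
Posterior shape = 4.3 + 7 = 11.3.
E[θ|data] = k·x_m/(k−1) = 11.3·7.0/10.3 = 7.6796.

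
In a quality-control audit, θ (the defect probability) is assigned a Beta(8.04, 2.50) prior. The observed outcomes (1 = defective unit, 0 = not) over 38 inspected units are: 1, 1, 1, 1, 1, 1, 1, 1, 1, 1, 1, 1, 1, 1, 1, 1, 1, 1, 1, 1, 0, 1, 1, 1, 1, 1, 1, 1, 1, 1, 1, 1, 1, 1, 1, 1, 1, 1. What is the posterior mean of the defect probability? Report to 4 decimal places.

The Beta prior is conjugate to a Binomial/Bernoulli likelihood; the update adds successes to α and failures to β.
Posterior: Beta(α+k, β+n−k) = Beta(8.04+37, 2.50+1) = Beta(45.04, 3.50).
Posterior mean = α/(α+β) = 45.04/48.54 = 0.9279.

0.9279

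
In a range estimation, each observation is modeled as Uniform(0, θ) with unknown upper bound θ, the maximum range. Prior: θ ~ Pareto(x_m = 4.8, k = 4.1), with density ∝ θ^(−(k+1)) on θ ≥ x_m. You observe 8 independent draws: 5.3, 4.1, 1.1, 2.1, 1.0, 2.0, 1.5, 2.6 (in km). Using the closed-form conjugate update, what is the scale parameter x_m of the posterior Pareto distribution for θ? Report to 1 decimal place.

A Pareto(scale x_m, shape k) prior on the upper bound θ of Uniform(0, θ) is conjugate: posterior is Pareto(max(x_m, max xᵢ), k + n).
Sample maximum = 5.3; prior scale x_m = 4.8 → posterior scale = max = 5.3.
Posterior shape = 4.1 + 8 = 12.1.
Posterior scale x_m = 5.3.

5.3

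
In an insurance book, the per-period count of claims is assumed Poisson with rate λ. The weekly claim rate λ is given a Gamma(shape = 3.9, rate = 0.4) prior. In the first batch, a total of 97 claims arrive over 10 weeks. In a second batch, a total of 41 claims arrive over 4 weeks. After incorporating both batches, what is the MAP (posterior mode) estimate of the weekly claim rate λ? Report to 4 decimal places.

9.7847

With a Gamma(shape α, rate β) prior, the Poisson likelihood is conjugate: the posterior is Gamma(α + ΣXᵢ, β + n).
After batch 1: Gamma(α+S, β+n) = Gamma(3.9+97, 0.4+10) = Gamma(100.9, 10.4).
After batch 2: Gamma(α+S, β+n) = Gamma(100.9+41, 10.4+4) = Gamma(141.9, 14.4).
Mode of Gamma(α,β) for α≥1 is (α−1)/β = 140.9/14.4 = 9.7847.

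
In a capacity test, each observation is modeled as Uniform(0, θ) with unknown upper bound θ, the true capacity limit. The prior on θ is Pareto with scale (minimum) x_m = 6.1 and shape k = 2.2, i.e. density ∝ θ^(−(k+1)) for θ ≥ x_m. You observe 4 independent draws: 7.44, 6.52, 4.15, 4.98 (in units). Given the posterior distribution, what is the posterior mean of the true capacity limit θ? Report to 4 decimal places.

A Pareto(scale x_m, shape k) prior on the upper bound θ of Uniform(0, θ) is conjugate: posterior is Pareto(max(x_m, max xᵢ), k + n).
Sample maximum = 7.44; prior scale x_m = 6.1 → posterior scale = max = 7.44.
Posterior shape = 2.2 + 4 = 6.2.
E[θ|data] = k·x_m/(k−1) = 6.2·7.44/5.2 = 8.8708.

8.8708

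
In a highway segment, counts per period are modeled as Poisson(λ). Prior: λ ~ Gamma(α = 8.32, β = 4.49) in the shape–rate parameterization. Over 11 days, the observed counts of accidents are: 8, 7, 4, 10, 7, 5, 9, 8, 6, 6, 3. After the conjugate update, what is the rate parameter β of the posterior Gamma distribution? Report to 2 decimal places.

15.49

With a Gamma(shape α, rate β) prior, the Poisson likelihood is conjugate: the posterior is Gamma(α + ΣXᵢ, β + n).
Sum of counts S = 73 over n = 11 days.
Posterior: Gamma(α+S, β+n) = Gamma(8.32+73, 4.49+11) = Gamma(81.32, 15.49).
Posterior β = 15.49.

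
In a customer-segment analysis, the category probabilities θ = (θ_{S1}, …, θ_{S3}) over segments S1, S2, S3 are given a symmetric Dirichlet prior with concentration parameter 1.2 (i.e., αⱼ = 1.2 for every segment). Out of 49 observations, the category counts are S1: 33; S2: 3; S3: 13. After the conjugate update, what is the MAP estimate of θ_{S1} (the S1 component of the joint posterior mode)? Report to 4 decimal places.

0.6694

The Dirichlet prior is conjugate to the Multinomial likelihood: each posterior αⱼ = prior αⱼ + observed count nⱼ.
Posterior concentration: (34.2, 4.2, 14.2), total = 52.6.
Joint mode component: (α_{S1}−1)/(Σα−K) = 33.2/49.6 = 0.6694.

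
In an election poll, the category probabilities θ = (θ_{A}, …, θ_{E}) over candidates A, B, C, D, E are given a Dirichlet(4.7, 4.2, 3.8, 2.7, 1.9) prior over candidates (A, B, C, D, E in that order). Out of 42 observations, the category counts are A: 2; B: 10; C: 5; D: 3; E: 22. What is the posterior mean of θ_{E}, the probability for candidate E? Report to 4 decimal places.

The Dirichlet prior is conjugate to the Multinomial likelihood: each posterior αⱼ = prior αⱼ + observed count nⱼ.
Posterior concentration: (6.7, 14.2, 8.8, 5.7, 23.9), total = 59.3.
E[θ_{E}|data] = α_{E}/Σα = 23.9/59.3 = 0.4030.

0.4030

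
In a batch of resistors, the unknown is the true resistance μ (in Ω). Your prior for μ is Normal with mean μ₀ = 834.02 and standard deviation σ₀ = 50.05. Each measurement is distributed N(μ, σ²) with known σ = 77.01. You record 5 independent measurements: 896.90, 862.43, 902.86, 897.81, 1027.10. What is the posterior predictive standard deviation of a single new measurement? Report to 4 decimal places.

For Normal data with known variance σ², a Normal(μ₀, σ₀²) prior on μ is conjugate. Posterior precision = 1/σ₀² + n/σ²; posterior mean is the precision-weighted average of μ₀ and x̄.
σ₀² = 50.05² = 2505.0025, σ² = 77.01² = 5930.5401; σ² + n·σ₀² = 5930.5401 + 5·2505.0025 = 18455.5526.
Posterior precision = 1/σ₀² + n/σ² = 1/2505.0025 + 5/5930.5401 = (σ² + n·σ₀²)/(σ₀²σ²) = 18455.5526/(2505.0025·5930.5401); posterior variance σₙ² = σ₀²σ²/(σ² + n·σ₀²) = 2505.0025·5930.5401/18455.5526 = 804.961959.
Predictive variance for one new observation = σₙ² + σ² = 2505.0025·5930.5401/18455.5526 + 5930.5401 = σ²·(σ₀² + 18455.5526)/18455.5526 = 5930.5401·20960.5551/18455.5526 = 6735.502059; SD = √(5930.5401·20960.5551/18455.5526) = 82.0701.

82.0701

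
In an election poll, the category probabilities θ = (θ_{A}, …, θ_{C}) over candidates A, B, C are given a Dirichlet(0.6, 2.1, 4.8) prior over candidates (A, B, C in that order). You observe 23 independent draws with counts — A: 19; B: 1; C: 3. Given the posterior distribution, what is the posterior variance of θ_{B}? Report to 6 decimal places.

0.002899

The Dirichlet prior is conjugate to the Multinomial likelihood: each posterior αⱼ = prior αⱼ + observed count nⱼ.
Posterior concentration: (19.6, 3.1, 7.8), total = 30.5.
Var[θ_j] = α_j(Σα−α_j)/((Σα)²(Σα+1)) = 3.1·27.4/(30.5²·31.5) = 0.002899.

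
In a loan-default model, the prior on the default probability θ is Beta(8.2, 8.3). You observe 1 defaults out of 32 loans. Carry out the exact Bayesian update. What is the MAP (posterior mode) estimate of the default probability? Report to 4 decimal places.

0.1763

The Beta prior is conjugate to a Binomial/Bernoulli likelihood; the update adds successes to α and failures to β.
Posterior: Beta(α+k, β+n−k) = Beta(8.2+1, 8.3+31) = Beta(9.2, 39.3).
Mode of Beta(a,b) for a,b>1 is (a−1)/(a+b−2) = 8.2/46.5 = 0.1763.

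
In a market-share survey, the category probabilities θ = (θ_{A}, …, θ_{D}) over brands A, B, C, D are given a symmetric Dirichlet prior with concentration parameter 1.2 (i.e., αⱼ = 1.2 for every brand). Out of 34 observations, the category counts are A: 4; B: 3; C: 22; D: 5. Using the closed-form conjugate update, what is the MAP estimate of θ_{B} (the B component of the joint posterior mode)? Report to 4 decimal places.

0.0920

The Dirichlet prior is conjugate to the Multinomial likelihood: each posterior αⱼ = prior αⱼ + observed count nⱼ.
Posterior concentration: (5.2, 4.2, 23.2, 6.2), total = 38.8.
Joint mode component: (α_{B}−1)/(Σα−K) = 3.2/34.8 = 0.0920.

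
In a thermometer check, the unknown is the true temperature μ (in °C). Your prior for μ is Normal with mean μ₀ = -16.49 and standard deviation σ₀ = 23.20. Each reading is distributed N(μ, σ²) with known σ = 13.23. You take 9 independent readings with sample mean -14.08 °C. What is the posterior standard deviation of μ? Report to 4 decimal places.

4.3324

For Normal data with known variance σ², a Normal(μ₀, σ₀²) prior on μ is conjugate. Posterior precision = 1/σ₀² + n/σ²; posterior mean is the precision-weighted average of μ₀ and x̄.
σ₀² = 23.20² = 538.24, σ² = 13.23² = 175.0329; σ² + n·σ₀² = 175.0329 + 9·538.24 = 5019.1929.
Posterior precision = 1/σ₀² + n/σ² = 1/538.24 + 9/175.0329 = (σ² + n·σ₀²)/(σ₀²σ²) = 5019.1929/(538.24·175.0329); posterior variance σₙ² = σ₀²σ²/(σ² + n·σ₀²) = 538.24·175.0329/5019.1929 = 18.769892.
Posterior SD = √σₙ² = √(538.24·175.0329/5019.1929) = 4.3324.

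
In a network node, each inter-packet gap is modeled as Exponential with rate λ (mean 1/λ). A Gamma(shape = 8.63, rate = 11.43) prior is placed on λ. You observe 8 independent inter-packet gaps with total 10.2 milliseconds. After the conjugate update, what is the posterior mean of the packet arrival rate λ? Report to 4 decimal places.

0.7688

With a Gamma(shape α, rate β) prior on the exponential rate λ, the posterior after n observations with total T = Σxᵢ is Gamma(α+n, β+T).
Posterior: Gamma(8.63+8, 11.43+10.2) = Gamma(16.63, 21.63).
Posterior mean of λ = α/β = 16.63/21.63 = 0.7688.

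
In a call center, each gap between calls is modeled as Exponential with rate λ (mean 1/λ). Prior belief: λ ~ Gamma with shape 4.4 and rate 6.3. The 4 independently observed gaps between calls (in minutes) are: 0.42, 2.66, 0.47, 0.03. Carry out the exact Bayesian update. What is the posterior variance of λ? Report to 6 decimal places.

With a Gamma(shape α, rate β) prior on the exponential rate λ, the posterior after n observations with total T = Σxᵢ is Gamma(α+n, β+T).
Sum of observations T = 3.58 minutes; n = 4.
Posterior: Gamma(4.4+4, 6.3+3.58) = Gamma(8.4, 9.88).
Var = α/β² = 0.086053.

0.086053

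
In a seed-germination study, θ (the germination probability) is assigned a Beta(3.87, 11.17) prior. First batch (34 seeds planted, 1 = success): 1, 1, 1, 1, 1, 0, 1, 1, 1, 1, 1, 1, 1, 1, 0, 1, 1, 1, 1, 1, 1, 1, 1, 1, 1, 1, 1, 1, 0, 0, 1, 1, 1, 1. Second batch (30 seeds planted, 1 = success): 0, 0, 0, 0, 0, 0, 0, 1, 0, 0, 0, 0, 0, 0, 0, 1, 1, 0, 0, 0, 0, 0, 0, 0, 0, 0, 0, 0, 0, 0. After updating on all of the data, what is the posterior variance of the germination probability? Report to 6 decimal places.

The Beta prior is conjugate to a Binomial/Bernoulli likelihood; the update adds successes to α and failures to β.
After batch 1: Beta(3.87+30, 11.17+4) = Beta(33.87, 15.17).
After batch 2: Beta(33.87+3, 15.17+27) = Beta(36.87, 42.17).
Var = αβ/((α+β)²(α+β+1)) = 36.87·42.17/(79.04²·80.04) = 0.003109.

0.003109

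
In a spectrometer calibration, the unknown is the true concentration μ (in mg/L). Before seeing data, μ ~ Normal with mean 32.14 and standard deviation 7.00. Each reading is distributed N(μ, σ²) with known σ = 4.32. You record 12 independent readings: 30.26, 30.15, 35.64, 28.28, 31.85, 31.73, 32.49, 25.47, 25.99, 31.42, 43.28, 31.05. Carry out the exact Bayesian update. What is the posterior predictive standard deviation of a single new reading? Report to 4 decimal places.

4.4911

For Normal data with known variance σ², a Normal(μ₀, σ₀²) prior on μ is conjugate. Posterior precision = 1/σ₀² + n/σ²; posterior mean is the precision-weighted average of μ₀ and x̄.
σ₀² = 7.00² = 49, σ² = 4.32² = 18.6624; σ² + n·σ₀² = 18.6624 + 12·49 = 606.6624.
Posterior precision = 1/σ₀² + n/σ² = 1/49 + 12/18.6624 = (σ² + n·σ₀²)/(σ₀²σ²) = 606.6624/(49·18.6624); posterior variance σₙ² = σ₀²σ²/(σ² + n·σ₀²) = 49·18.6624/606.6624 = 1.507358.
Predictive variance for one new observation = σₙ² + σ² = 49·18.6624/606.6624 + 18.6624 = σ²·(σ₀² + 606.6624)/606.6624 = 18.6624·655.6624/606.6624 = 20.169758; SD = √(18.6624·655.6624/606.6624) = 4.4911.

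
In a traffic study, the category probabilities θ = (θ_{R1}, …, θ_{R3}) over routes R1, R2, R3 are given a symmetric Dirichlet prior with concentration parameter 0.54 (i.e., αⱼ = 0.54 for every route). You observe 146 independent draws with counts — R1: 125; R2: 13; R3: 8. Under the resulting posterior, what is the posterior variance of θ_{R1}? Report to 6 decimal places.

The Dirichlet prior is conjugate to the Multinomial likelihood: each posterior αⱼ = prior αⱼ + observed count nⱼ.
Posterior concentration: (125.54, 13.54, 8.54), total = 147.62.
Var[θ_j] = α_j(Σα−α_j)/((Σα)²(Σα+1)) = 125.54·22.08/(147.62²·148.62) = 0.000856.

0.000856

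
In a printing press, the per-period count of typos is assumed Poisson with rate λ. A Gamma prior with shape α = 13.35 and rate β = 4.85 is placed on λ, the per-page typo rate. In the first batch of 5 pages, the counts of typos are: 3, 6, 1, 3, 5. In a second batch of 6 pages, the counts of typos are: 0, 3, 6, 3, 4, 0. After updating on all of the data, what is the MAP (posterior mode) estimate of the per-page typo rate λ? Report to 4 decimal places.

With a Gamma(shape α, rate β) prior, the Poisson likelihood is conjugate: the posterior is Gamma(α + ΣXᵢ, β + n).
Batch 1: sum of counts S = 18 over n = 5 pages.
After batch 1: Gamma(α+S, β+n) = Gamma(13.35+18, 4.85+5) = Gamma(31.35, 9.85).
Batch 2: sum of counts S = 16 over n = 6 pages.
After batch 2: Gamma(α+S, β+n) = Gamma(31.35+16, 9.85+6) = Gamma(47.35, 15.85).
Mode of Gamma(α,β) for α≥1 is (α−1)/β = 46.35/15.85 = 2.9243.

2.9243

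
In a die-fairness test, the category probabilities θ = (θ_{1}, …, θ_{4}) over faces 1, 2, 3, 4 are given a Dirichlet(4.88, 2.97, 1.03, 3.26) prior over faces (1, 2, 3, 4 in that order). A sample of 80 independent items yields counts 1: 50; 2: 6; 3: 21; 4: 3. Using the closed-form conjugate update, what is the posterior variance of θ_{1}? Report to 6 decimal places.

The Dirichlet prior is conjugate to the Multinomial likelihood: each posterior αⱼ = prior αⱼ + observed count nⱼ.
Posterior concentration: (54.88, 8.97, 22.03, 6.26), total = 92.14.
Var[θ_j] = α_j(Σα−α_j)/((Σα)²(Σα+1)) = 54.88·37.26/(92.14²·93.14) = 0.002586.

0.002586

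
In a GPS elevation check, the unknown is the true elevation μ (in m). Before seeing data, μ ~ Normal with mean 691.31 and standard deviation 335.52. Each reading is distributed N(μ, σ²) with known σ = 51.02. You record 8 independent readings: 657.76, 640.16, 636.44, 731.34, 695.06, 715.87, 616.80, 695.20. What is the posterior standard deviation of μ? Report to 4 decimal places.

18.0123

For Normal data with known variance σ², a Normal(μ₀, σ₀²) prior on μ is conjugate. Posterior precision = 1/σ₀² + n/σ²; posterior mean is the precision-weighted average of μ₀ and x̄.
σ₀² = 335.52² = 112573.6704, σ² = 51.02² = 2603.0404; σ² + n·σ₀² = 2603.0404 + 8·112573.6704 = 903192.4036.
Posterior precision = 1/σ₀² + n/σ² = 1/112573.6704 + 8/2603.0404 = (σ² + n·σ₀²)/(σ₀²σ²) = 903192.4036/(112573.6704·2603.0404); posterior variance σₙ² = σ₀²σ²/(σ² + n·σ₀²) = 112573.6704·2603.0404/903192.4036 = 324.442290.
Posterior SD = √σₙ² = √(112573.6704·2603.0404/903192.4036) = 18.0123.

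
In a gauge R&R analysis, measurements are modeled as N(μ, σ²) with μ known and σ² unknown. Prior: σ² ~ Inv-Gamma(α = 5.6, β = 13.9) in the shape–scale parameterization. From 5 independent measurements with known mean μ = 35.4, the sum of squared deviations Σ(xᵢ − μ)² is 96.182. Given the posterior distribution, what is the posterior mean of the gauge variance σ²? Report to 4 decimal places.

With known mean μ and an Inverse-Gamma(α, β) prior on σ², the Normal likelihood is conjugate: posterior is Inv-Gamma(α + n/2, β + Σ(xᵢ−μ)²/2).
Posterior: Inv-Gamma(5.6 + 5/2, 13.9 + 96.182/2) = Inv-Gamma(8.10, 61.9910).
E[σ²|data] = β/(α−1) = 61.9910/7.10 = 8.7311.

8.7311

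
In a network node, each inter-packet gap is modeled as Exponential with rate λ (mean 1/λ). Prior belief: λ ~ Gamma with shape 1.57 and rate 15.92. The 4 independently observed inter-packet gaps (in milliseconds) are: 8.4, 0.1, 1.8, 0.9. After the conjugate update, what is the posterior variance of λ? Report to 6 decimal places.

0.007573

With a Gamma(shape α, rate β) prior on the exponential rate λ, the posterior after n observations with total T = Σxᵢ is Gamma(α+n, β+T).
Sum of observations T = 11.2 milliseconds; n = 4.
Posterior: Gamma(1.57+4, 15.92+11.2) = Gamma(5.57, 27.12).
Var = α/β² = 0.007573.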